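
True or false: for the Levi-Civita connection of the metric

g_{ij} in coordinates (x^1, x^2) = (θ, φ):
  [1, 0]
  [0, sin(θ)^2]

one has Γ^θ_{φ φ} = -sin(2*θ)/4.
Γ^θ_{φ φ} = (1/2) g^{θθ} (∂_φ g_{θφ} + ∂_φ g_{θφ} - ∂_θ g_{φφ}) = (1/2)(1)((0) + (0) - (sin(2*θ))) = -sin(2*θ)/2
This differs from the proposed value -sin(2*θ)/4.
False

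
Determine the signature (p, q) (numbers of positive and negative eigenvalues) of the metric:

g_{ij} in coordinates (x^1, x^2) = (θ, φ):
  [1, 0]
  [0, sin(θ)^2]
The metric is diagonal, so its eigenvalues are the diagonal entries: 1, sin(θ)^2 (at a generic point, where coordinate-dependent entries are positive).
2 positive, 0 negative.
(2, 0) - Riemannian (positive definite)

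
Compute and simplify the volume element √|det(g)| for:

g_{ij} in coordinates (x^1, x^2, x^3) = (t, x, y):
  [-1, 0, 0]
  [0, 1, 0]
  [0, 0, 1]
det(g) = -1
√|det(g)| = 1
Volume element: dV = 1 dt dx dy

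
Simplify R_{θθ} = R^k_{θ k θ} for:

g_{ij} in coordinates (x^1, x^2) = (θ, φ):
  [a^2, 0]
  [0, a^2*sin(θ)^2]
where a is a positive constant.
Non-zero Christoffel symbols (Γ^k_{ij} = Γ^k_{ji}):
Γ^θ_{φ φ} = -sin(2*θ)/2
Γ^φ_{θ φ} = 1/tan(θ)
R^θ_{θ θ θ} = 0 (a repeated index in an antisymmetric pair)
R^φ_{θ φ θ} = ∂_φ Γ^φ_{θ θ} - ∂_θ Γ^φ_{θ φ} + Γ^φ_{φ m} Γ^m_{θ θ} - Γ^φ_{θ m} Γ^m_{θ φ}
  = (0) - (-1/sin(θ)^2) + (0) - (1/tan(θ)^2) = 1
R_{θθ} = R^θ_{θ θ θ} + R^φ_{θ φ θ} = (0) + (1) = 1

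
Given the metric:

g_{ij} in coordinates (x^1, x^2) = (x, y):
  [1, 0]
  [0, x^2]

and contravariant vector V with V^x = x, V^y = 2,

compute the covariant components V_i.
V_i = g_{ij} V^j:
V_x = (1)(x) + (0)(2) = x
V_y = (0)(x) + (x^2)(2) = 2*x^2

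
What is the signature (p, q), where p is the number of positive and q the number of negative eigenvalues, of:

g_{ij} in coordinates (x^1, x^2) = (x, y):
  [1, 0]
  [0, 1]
The metric is diagonal, so its eigenvalues are the diagonal entries: 1, 1 (at a generic point, where coordinate-dependent entries are positive).
2 positive, 0 negative.
(2, 0) - Riemannian (positive definite)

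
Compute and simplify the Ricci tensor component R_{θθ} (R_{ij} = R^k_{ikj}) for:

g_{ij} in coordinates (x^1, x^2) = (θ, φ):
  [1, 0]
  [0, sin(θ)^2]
Non-zero Christoffel symbols (Γ^k_{ij} = Γ^k_{ji}):
Γ^θ_{φ φ} = -sin(2*θ)/2
Γ^φ_{θ φ} = 1/tan(θ)
R^θ_{θ θ θ} = 0 (a repeated index in an antisymmetric pair)
R^φ_{θ φ θ} = ∂_φ Γ^φ_{θ θ} - ∂_θ Γ^φ_{θ φ} + Γ^φ_{φ m} Γ^m_{θ θ} - Γ^φ_{θ m} Γ^m_{θ φ}
  = (0) - (-1/sin(θ)^2) + (0) - (1/tan(θ)^2) = 1
R_{θθ} = R^θ_{θ θ θ} + R^φ_{θ φ θ} = (0) + (1) = 1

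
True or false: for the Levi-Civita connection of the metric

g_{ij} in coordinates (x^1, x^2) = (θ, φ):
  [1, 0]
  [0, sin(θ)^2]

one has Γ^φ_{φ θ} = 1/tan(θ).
Γ^φ_{φ θ} = (1/2) g^{φφ} (∂_φ g_{φθ} + ∂_θ g_{φφ} - ∂_φ g_{φθ}) = (1/2)(1/sin(θ)^2)((0) + (sin(2*θ)) - (0)) = 1/tan(θ)
This equals the proposed value 1/tan(θ).
True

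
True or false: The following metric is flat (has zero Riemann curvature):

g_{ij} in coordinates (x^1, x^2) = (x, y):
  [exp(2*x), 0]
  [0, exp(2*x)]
Non-zero Christoffel symbols:
Γ^x_{x x} = 1
Γ^x_{y y} = -1
Γ^y_{x y} = 1
Ricci tensor: R_{xx} = 0, R_{xy} = 0, R_{yy} = 0
All R_{ij} vanish; in 2 dimensions the Riemann tensor is fully determined by the Ricci tensor, so R^i_{jkl} = 0: the metric is flat (curvilinear coordinates on flat space).
True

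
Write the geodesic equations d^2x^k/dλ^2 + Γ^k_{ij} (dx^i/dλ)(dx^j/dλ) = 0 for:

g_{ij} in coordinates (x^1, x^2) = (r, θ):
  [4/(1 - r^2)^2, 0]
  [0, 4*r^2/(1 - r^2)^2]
Geodesic equation: d^2x^k/dλ^2 + Γ^k_{ij} (dx^i/dλ)(dx^j/dλ) = 0.
Non-zero Christoffel symbols:
Γ^r_{r r} = 2*r/(1 - r^2)
Γ^r_{θ θ} = (r^3 + r)/(r^2 - 1)
Γ^θ_{r θ} = (-r^2 - 1)/(r^3 - r)
Substituting (the symmetric pair Γ^k_{ij}, Γ^k_{ji} combines into a factor 2):
d^2r/dλ^2 + (2*r/(1 - r^2)) (dr/dλ)^2 + ((r^3 + r)/(r^2 - 1)) (dθ/dλ)^2 = 0
d^2θ/dλ^2 + ((-2*r^2 - 2)/(r^3 - r)) (dr/dλ)(dθ/dλ) = 0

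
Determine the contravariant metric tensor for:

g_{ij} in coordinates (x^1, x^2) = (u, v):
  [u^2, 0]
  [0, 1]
The metric is diagonal, so g^{ij} is diagonal with entries 1/g_{ii}: diag(1/(u^2), 1).
g^{ij}:
  [1/u^2, 0]
  [0, 1]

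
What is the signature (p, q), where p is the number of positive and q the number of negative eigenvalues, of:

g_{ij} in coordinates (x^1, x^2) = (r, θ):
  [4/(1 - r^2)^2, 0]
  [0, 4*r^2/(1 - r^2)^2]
The metric is diagonal, so its eigenvalues are the diagonal entries: 4/(1 - r^2)^2, 4*r^2/(1 - r^2)^2 (at a generic point, where coordinate-dependent entries are positive).
2 positive, 0 negative.
(2, 0) - Riemannian (positive definite)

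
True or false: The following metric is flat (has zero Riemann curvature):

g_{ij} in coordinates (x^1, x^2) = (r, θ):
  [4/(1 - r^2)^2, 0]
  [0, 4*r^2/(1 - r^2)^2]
Non-zero Christoffel symbols:
Γ^r_{r r} = 2*r/(1 - r^2)
Γ^r_{θ θ} = (r^3 + r)/(r^2 - 1)
Γ^θ_{r θ} = (-r^2 - 1)/(r^3 - r)
Ricci tensor: R_{rr} = -4/(r^2 - 1)^2, R_{rθ} = 0, R_{θθ} = -4*r^2/(r^2 - 1)^2
The Ricci tensor is non-zero, so the Riemann tensor is non-zero: not flat.
False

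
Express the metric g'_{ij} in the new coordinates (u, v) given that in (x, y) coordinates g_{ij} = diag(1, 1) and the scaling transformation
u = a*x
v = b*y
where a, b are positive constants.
Invert the transformation: x = u/a, y = v/b
g'_{ij} = (∂x^k/∂x'^i)(∂x^l/∂x'^j) g_{kl}; with g_{kl} = δ_{kl} this is Σ_k (∂x^k/∂x'^i)(∂x^k/∂x'^j).
Jacobian: ∂x/∂u = 1/a, ∂x/∂v = 0, ∂y/∂u = 0, ∂y/∂v = 1/b
g'_{uu} = (1/a)(1/a) + (0)(0) = 1/a^2
g'_{uv} = (1/a)(0) + (0)(1/b) = 0
g'_{vv} = (0)(0) + (1/b)(1/b) = 1/b^2
g'_{ij} = diag(1/a^2, 1/b^2)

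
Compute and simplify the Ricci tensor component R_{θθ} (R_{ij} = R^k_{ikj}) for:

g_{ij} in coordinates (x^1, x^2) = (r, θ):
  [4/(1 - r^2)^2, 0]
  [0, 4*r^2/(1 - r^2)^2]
Non-zero Christoffel symbols (Γ^k_{ij} = Γ^k_{ji}):
Γ^r_{r r} = 2*r/(1 - r^2)
Γ^r_{θ θ} = (r^3 + r)/(r^2 - 1)
Γ^θ_{r θ} = (-r^2 - 1)/(r^3 - r)
R^r_{θ r θ} = ∂_r Γ^r_{θ θ} - ∂_θ Γ^r_{θ r} + Γ^r_{r m} Γ^m_{θ θ} - Γ^r_{θ m} Γ^m_{θ r}
  = ((r^4 - 4*r^2 - 1)/(r^2 - 1)^2) - (0) + (-2*r^2*(r^2 + 1)/(r^2 - 1)^2) - (-(r^2 + 1)^2/(r^2 - 1)^2) = -4*r^2/(r^2 - 1)^2
R^θ_{θ θ θ} = 0 (a repeated index in an antisymmetric pair)
R_{θθ} = R^r_{θ r θ} + R^θ_{θ θ θ} = (-4*r^2/(r^2 - 1)^2) + (0) = -4*r^2/(r^2 - 1)^2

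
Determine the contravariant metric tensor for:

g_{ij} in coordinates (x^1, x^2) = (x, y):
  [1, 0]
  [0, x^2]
The metric is diagonal, so g^{ij} is diagonal with entries 1/g_{ii}: diag(1, 1/(x^2)).
g^{ij}:
  [1, 0]
  [0, 1/x^2]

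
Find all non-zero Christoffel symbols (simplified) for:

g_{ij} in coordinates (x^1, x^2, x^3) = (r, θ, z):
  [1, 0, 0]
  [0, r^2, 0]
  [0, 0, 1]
Using Γ^k_{ij} = (1/2) g^{km} (∂_i g_{mj} + ∂_j g_{mi} - ∂_m g_{ij}); the metric is diagonal, so only the m = k term contributes.
Non-zero symbols (using the symmetry Γ^k_{ij} = Γ^k_{ji}):
Γ^r_{θ θ} = (1/2) g^{rr} (∂_θ g_{rθ} + ∂_θ g_{rθ} - ∂_r g_{θθ}) = (1/2)(1)((0) + (0) - (2*r)) = -r
Γ^θ_{r θ} = (1/2) g^{θθ} (∂_r g_{θθ} + ∂_θ g_{θr} - ∂_θ g_{rθ}) = (1/2)(1/r^2)((2*r) + (0) - (0)) = 1/r
All other Christoffel symbols are zero.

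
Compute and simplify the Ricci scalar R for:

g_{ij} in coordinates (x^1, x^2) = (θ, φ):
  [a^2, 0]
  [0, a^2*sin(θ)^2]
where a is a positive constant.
Non-zero Christoffel symbols (Γ^k_{ij} = Γ^k_{ji}):
Γ^θ_{φ φ} = -sin(2*θ)/2
Γ^φ_{θ φ} = 1/tan(θ)
Ricci tensor (R_{ij} = R^k_{ikj}): R_{θθ} = 1, R_{θφ} = 0, R_{φφ} = sin(θ)^2
Inverse metric: g^{θθ} = 1/a^2, g^{φφ} = 1/(a^2*sin(θ)^2)
R = g^{ij} R_{ij} = (1/a^2)(1) + (1/(a^2*sin(θ)^2))(sin(θ)^2) = 2/a^2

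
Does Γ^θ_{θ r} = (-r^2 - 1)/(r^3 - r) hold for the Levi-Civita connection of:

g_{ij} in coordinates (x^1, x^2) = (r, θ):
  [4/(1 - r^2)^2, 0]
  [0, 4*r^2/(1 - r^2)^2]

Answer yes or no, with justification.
Γ^θ_{θ r} = (1/2) g^{θθ} (∂_θ g_{θr} + ∂_r g_{θθ} - ∂_θ g_{θr}) = (1/2)((1 - r^2)^2/(4*r^2))((0) + (-8*(r^3 + r)/(r^2 - 1)^3) - (0)) = (-r^2 - 1)/(r^3 - r)
This equals the proposed value (-r^2 - 1)/(r^3 - r).
Yes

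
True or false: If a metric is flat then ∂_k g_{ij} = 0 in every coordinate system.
Flatness means R^i_{jkl} = 0; the components can still vary, e.g. the flat plane in polar coordinates has g_{θθ} = r^2.
False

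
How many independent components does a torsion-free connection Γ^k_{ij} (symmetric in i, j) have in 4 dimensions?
Γ^k_{ij} has n choices for the upper index and n(n+1)/2 independent symmetric lower index pairs.
Total = 4 × 4×5/2 = 4 × 10 = 40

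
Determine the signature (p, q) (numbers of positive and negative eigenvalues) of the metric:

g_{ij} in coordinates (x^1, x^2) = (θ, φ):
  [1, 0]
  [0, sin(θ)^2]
The metric is diagonal, so its eigenvalues are the diagonal entries: 1, sin(θ)^2 (at a generic point, where coordinate-dependent entries are positive).
2 positive, 0 negative.
(2, 0) - Riemannian (positive definite)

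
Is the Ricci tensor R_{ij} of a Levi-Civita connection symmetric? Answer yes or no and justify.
R_{ij} = R^k_{ikj}; the pair symmetry R_{kilj} = R_{ljki} gives R_{ij} = R_{ji}.
Yes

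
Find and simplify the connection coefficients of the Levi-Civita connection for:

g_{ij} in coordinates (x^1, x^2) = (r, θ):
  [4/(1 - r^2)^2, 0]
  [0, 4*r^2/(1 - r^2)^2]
Using Γ^k_{ij} = (1/2) g^{km} (∂_i g_{mj} + ∂_j g_{mi} - ∂_m g_{ij}); the metric is diagonal, so only the m = k term contributes.
Non-zero symbols (using the symmetry Γ^k_{ij} = Γ^k_{ji}):
Γ^r_{r r} = (1/2) g^{rr} (∂_r g_{rr} + ∂_r g_{rr} - ∂_r g_{rr}) = (1/2)((1 - r^2)^2/4)((16*r/(1 - r^2)^3) + (16*r/(1 - r^2)^3) - (16*r/(1 - r^2)^3)) = 2*r/(1 - r^2)
Γ^r_{θ θ} = (1/2) g^{rr} (∂_θ g_{rθ} + ∂_θ g_{rθ} - ∂_r g_{θθ}) = (1/2)((1 - r^2)^2/4)((0) + (0) - (-8*(r^3 + r)/(r^2 - 1)^3)) = (r^3 + r)/(r^2 - 1)
Γ^θ_{r θ} = (1/2) g^{θθ} (∂_r g_{θθ} + ∂_θ g_{θr} - ∂_θ g_{rθ}) = (1/2)((1 - r^2)^2/(4*r^2))((-8*(r^3 + r)/(r^2 - 1)^3) + (0) - (0)) = (-r^2 - 1)/(r^3 - r)
All other Christoffel symbols are zero.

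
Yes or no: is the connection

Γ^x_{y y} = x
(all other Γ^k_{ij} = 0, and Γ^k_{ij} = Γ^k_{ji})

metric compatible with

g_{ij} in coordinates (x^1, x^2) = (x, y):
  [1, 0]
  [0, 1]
Using ∇_k g_{ij} = ∂_k g_{ij} - Γ^m_{ki} g_{mj} - Γ^m_{kj} g_{im}:
∇_y g_{xy} = (0) - (0) - (x) = -x ≠ 0
So the connection is not metric compatible (it is not the Levi-Civita connection).
No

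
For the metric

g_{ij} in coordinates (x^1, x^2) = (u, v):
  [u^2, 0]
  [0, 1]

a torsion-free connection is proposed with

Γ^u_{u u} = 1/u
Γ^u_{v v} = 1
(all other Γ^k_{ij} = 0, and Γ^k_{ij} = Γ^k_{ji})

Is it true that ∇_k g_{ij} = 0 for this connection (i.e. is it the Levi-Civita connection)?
Using ∇_k g_{ij} = ∂_k g_{ij} - Γ^m_{ki} g_{mj} - Γ^m_{kj} g_{im}:
∇_v g_{uv} = (0) - (0) - (u^2) = -u^2 ≠ 0
So the connection is not metric compatible (it is not the Levi-Civita connection).
No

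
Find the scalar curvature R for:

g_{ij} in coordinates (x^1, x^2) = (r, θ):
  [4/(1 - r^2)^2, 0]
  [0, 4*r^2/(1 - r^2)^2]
Non-zero Christoffel symbols (Γ^k_{ij} = Γ^k_{ji}):
Γ^r_{r r} = 2*r/(1 - r^2)
Γ^r_{θ θ} = (r^3 + r)/(r^2 - 1)
Γ^θ_{r θ} = (-r^2 - 1)/(r^3 - r)
Ricci tensor (R_{ij} = R^k_{ikj}): R_{rr} = -4/(r^2 - 1)^2, R_{rθ} = 0, R_{θθ} = -4*r^2/(r^2 - 1)^2
Inverse metric: g^{rr} = (1 - r^2)^2/4, g^{θθ} = (1 - r^2)^2/(4*r^2)
R = g^{ij} R_{ij} = ((1 - r^2)^2/4)(-4/(r^2 - 1)^2) + ((1 - r^2)^2/(4*r^2))(-4*r^2/(r^2 - 1)^2) = -2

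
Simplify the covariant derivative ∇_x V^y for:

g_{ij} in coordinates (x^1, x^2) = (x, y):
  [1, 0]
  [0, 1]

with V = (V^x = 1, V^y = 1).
All Christoffel symbols are zero.
∇_x V^y = ∂_x V^y + Γ^y_{x j} V^j
  = (0) + (0)(1) + (0)(1)
  = 0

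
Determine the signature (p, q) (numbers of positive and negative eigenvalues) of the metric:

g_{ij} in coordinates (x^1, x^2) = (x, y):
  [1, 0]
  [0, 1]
The metric is diagonal, so its eigenvalues are the diagonal entries: 1, 1 (at a generic point, where coordinate-dependent entries are positive).
2 positive, 0 negative.
(2, 0) - Riemannian (positive definite)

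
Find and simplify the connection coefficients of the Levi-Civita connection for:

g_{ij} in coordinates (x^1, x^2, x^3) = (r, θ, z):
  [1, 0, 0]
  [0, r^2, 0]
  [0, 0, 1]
Using Γ^k_{ij} = (1/2) g^{km} (∂_i g_{mj} + ∂_j g_{mi} - ∂_m g_{ij}); the metric is diagonal, so only the m = k term contributes.
Non-zero symbols (using the symmetry Γ^k_{ij} = Γ^k_{ji}):
Γ^r_{θ θ} = (1/2) g^{rr} (∂_θ g_{rθ} + ∂_θ g_{rθ} - ∂_r g_{θθ}) = (1/2)(1)((0) + (0) - (2*r)) = -r
Γ^θ_{r θ} = (1/2) g^{θθ} (∂_r g_{θθ} + ∂_θ g_{θr} - ∂_θ g_{rθ}) = (1/2)(1/r^2)((2*r) + (0) - (0)) = 1/r
All other Christoffel symbols are zero.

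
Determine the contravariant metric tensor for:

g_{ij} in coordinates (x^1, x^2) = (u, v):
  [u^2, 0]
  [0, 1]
The metric is diagonal, so g^{ij} is diagonal with entries 1/g_{ii}: diag(1/(u^2), 1).
g^{ij}:
  [1/u^2, 0]
  [0, 1]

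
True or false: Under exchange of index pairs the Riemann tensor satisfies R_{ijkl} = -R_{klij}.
The pair-exchange symmetry has a plus sign: R_{ijkl} = +R_{klij}.
False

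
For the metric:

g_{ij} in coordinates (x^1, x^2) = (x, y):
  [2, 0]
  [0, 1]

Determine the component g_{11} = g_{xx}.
With x^1 = x, x^2 = y, g_{11} = g_{xx} is the row-1, column-1 entry of the matrix.
g_{11} = 2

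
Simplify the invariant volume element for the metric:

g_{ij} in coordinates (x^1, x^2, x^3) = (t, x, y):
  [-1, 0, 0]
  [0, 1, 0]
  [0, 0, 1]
det(g) = -1
√|det(g)| = 1
Volume element: dV = 1 dt dx dy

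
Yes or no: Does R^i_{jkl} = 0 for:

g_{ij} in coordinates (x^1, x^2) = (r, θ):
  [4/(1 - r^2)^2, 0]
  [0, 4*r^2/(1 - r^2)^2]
Non-zero Christoffel symbols:
Γ^r_{r r} = 2*r/(1 - r^2)
Γ^r_{θ θ} = (r^3 + r)/(r^2 - 1)
Γ^θ_{r θ} = (-r^2 - 1)/(r^3 - r)
Ricci tensor: R_{rr} = -4/(r^2 - 1)^2, R_{rθ} = 0, R_{θθ} = -4*r^2/(r^2 - 1)^2
The Ricci tensor is non-zero, so the Riemann tensor is non-zero: not flat.
No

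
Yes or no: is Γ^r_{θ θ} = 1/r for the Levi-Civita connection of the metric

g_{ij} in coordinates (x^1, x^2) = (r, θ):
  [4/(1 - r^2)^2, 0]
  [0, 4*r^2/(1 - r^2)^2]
Γ^r_{θ θ} = (1/2) g^{rr} (∂_θ g_{rθ} + ∂_θ g_{rθ} - ∂_r g_{θθ}) = (1/2)((1 - r^2)^2/4)((0) + (0) - (-8*(r^3 + r)/(r^2 - 1)^3)) = (r^3 + r)/(r^2 - 1)
This differs from the proposed value 1/r.
No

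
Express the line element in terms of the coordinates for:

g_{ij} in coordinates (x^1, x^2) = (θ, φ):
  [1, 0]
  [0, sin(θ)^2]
ds^2 = g_{ij} dx^i dx^j; only the non-zero components contribute.
ds^2 = dθ^2 + sin(θ)^2 dφ^2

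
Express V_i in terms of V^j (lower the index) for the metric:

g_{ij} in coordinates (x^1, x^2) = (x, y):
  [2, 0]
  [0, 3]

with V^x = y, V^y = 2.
V_i = g_{ij} V^j:
V_x = (2)(y) + (0)(2) = 2*y
V_y = (0)(y) + (3)(2) = 6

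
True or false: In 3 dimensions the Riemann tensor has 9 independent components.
n^2(n^2-1)/12 = 9·8/12 = 6 independent components for n = 3.
False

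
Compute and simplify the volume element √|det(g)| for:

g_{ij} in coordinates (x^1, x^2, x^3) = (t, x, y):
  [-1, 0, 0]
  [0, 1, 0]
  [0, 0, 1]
det(g) = -1
√|det(g)| = 1
Volume element: dV = 1 dt dx dy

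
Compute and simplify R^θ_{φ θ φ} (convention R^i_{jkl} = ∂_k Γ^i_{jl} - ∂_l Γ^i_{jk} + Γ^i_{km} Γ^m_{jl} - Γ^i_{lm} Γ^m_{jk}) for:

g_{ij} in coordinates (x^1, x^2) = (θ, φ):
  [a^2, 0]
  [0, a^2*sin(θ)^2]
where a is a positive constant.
Non-zero Christoffel symbols (Γ^k_{ij} = Γ^k_{ji}):
Γ^θ_{φ φ} = -sin(2*θ)/2
Γ^φ_{θ φ} = 1/tan(θ)
R^θ_{φ θ φ} = ∂_θ Γ^θ_{φ φ} - ∂_φ Γ^θ_{φ θ} + Γ^θ_{θ m} Γ^m_{φ φ} - Γ^θ_{φ m} Γ^m_{φ θ}
  = (-cos(2*θ)) - (0) + (0) - (-cos(θ)^2) = sin(θ)^2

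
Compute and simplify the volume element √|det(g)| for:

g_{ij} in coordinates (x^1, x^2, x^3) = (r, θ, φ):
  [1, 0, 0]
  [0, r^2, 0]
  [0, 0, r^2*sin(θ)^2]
det(g) = r^4*sin(θ)^2
√|det(g)| = r^2*sin(θ) (taking 0 < θ < π so that |sin(θ)| = sin(θ))
Volume element: dV = r^2*sin(θ) dr dθ dφ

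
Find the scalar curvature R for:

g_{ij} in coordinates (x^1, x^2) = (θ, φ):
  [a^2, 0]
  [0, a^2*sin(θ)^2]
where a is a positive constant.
Non-zero Christoffel symbols (Γ^k_{ij} = Γ^k_{ji}):
Γ^θ_{φ φ} = -sin(2*θ)/2
Γ^φ_{θ φ} = 1/tan(θ)
Ricci tensor (R_{ij} = R^k_{ikj}): R_{θθ} = 1, R_{θφ} = 0, R_{φφ} = sin(θ)^2
Inverse metric: g^{θθ} = 1/a^2, g^{φφ} = 1/(a^2*sin(θ)^2)
R = g^{ij} R_{ij} = (1/a^2)(1) + (1/(a^2*sin(θ)^2))(sin(θ)^2) = 2/a^2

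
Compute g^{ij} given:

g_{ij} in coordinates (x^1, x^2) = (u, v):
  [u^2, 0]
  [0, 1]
The metric is diagonal, so g^{ij} is diagonal with entries 1/g_{ii}: diag(1/(u^2), 1).
g^{ij}:
  [1/u^2, 0]
  [0, 1]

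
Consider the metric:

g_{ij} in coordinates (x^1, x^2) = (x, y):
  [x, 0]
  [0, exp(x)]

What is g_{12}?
With x^1 = x, x^2 = y, g_{12} = g_{xy} is the row-1, column-2 entry of the matrix.
g_{12} = 0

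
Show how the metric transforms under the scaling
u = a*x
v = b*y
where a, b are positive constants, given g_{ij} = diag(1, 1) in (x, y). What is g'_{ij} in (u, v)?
Invert the transformation: x = u/a, y = v/b
g'_{ij} = (∂x^k/∂x'^i)(∂x^l/∂x'^j) g_{kl}; with g_{kl} = δ_{kl} this is Σ_k (∂x^k/∂x'^i)(∂x^k/∂x'^j).
Jacobian: ∂x/∂u = 1/a, ∂x/∂v = 0, ∂y/∂u = 0, ∂y/∂v = 1/b
g'_{uu} = (1/a)(1/a) + (0)(0) = 1/a^2
g'_{uv} = (1/a)(0) + (0)(1/b) = 0
g'_{vv} = (0)(0) + (1/b)(1/b) = 1/b^2
g'_{ij} = diag(1/a^2, 1/b^2)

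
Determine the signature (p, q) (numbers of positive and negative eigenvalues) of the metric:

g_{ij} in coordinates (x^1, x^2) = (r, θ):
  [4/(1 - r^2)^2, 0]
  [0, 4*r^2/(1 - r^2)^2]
The metric is diagonal, so its eigenvalues are the diagonal entries: 4/(1 - r^2)^2, 4*r^2/(1 - r^2)^2 (at a generic point, where coordinate-dependent entries are positive).
2 positive, 0 negative.
(2, 0) - Riemannian (positive definite)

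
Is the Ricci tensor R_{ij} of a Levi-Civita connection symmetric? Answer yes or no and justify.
R_{ij} = R^k_{ikj}; the pair symmetry R_{kilj} = R_{ljki} gives R_{ij} = R_{ji}.
Yes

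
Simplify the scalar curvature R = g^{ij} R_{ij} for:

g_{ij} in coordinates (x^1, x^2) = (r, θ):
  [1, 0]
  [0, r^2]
Non-zero Christoffel symbols (Γ^k_{ij} = Γ^k_{ji}):
Γ^r_{θ θ} = -r
Γ^θ_{r θ} = 1/r
Ricci tensor (R_{ij} = R^k_{ikj}): R_{rr} = 0, R_{rθ} = 0, R_{θθ} = 0
Inverse metric: g^{rr} = 1, g^{θθ} = 1/r^2
R = g^{ij} R_{ij} = (1)(0) + (1/r^2)(0) = 0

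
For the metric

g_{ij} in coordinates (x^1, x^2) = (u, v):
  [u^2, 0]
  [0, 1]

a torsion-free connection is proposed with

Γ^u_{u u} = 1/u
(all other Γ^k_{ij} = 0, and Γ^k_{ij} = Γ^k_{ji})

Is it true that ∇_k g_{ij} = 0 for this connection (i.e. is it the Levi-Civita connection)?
Using ∇_k g_{ij} = ∂_k g_{ij} - Γ^m_{ki} g_{mj} - Γ^m_{kj} g_{im}:
e.g. ∇_u g_{uu} = (2*u) - (u) - (u) = 0
Every component ∇_k g_{ij} vanishes: the connection is metric compatible.
Yes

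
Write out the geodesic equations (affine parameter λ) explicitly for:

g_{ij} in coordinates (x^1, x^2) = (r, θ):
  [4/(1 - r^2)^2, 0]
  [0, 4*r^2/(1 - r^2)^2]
Geodesic equation: d^2x^k/dλ^2 + Γ^k_{ij} (dx^i/dλ)(dx^j/dλ) = 0.
Non-zero Christoffel symbols:
Γ^r_{r r} = 2*r/(1 - r^2)
Γ^r_{θ θ} = (r^3 + r)/(r^2 - 1)
Γ^θ_{r θ} = (-r^2 - 1)/(r^3 - r)
Substituting (the symmetric pair Γ^k_{ij}, Γ^k_{ji} combines into a factor 2):
d^2r/dλ^2 + (2*r/(1 - r^2)) (dr/dλ)^2 + ((r^3 + r)/(r^2 - 1)) (dθ/dλ)^2 = 0
d^2θ/dλ^2 + ((-2*r^2 - 2)/(r^3 - r)) (dr/dλ)(dθ/dλ) = 0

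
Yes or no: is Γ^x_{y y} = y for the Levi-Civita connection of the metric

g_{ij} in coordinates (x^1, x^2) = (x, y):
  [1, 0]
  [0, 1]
Γ^x_{y y} = (1/2) g^{xx} (∂_y g_{xy} + ∂_y g_{xy} - ∂_x g_{yy}) = (1/2)(1)((0) + (0) - (0)) = 0
This differs from the proposed value y.
No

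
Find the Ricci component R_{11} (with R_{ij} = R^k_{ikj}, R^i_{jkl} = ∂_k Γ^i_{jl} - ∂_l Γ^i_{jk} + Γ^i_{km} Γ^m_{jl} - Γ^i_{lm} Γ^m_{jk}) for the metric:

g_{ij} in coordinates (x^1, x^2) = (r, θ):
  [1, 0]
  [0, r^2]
Non-zero Christoffel symbols (Γ^k_{ij} = Γ^k_{ji}):
Γ^r_{θ θ} = -r
Γ^θ_{r θ} = 1/r
R^r_{r r r} = 0 (a repeated index in an antisymmetric pair)
R^θ_{r θ r} = ∂_θ Γ^θ_{r r} - ∂_r Γ^θ_{r θ} + Γ^θ_{θ m} Γ^m_{r r} - Γ^θ_{r m} Γ^m_{r θ}
  = (0) - (-1/r^2) + (0) - (1/r^2) = 0
R_{rr} = R^r_{r r r} + R^θ_{r θ r} = (0) + (0) = 0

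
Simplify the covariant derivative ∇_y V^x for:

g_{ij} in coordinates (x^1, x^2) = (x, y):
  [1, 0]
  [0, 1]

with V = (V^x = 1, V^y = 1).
All Christoffel symbols are zero.
∇_y V^x = ∂_y V^x + Γ^x_{y j} V^j
  = (0) + (0)(1) + (0)(1)
  = 0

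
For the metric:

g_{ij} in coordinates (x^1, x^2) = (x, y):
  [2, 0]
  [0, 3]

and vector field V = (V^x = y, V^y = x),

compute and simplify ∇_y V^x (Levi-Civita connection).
All Christoffel symbols are zero.
∇_y V^x = ∂_y V^x + Γ^x_{y j} V^j
  = (1) + (0)(y) + (0)(x)
  = 1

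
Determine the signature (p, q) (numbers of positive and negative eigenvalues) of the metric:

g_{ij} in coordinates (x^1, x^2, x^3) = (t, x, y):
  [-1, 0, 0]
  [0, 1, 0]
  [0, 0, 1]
The metric is diagonal, so its eigenvalues are the diagonal entries: -1, 1, 1 (at a generic point, where coordinate-dependent entries are positive).
2 positive, 1 negative.
(2, 1) - Lorentzian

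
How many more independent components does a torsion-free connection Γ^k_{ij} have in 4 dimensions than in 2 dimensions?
Independent components in n dimensions: n × n(n+1)/2 = n^2(n+1)/2.
4D: 4 × 10 = 40
2D: 2 × 3 = 6
Difference = 40 - 6 = 34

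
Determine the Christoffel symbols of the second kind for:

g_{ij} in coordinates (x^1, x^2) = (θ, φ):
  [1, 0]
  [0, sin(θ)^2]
Using Γ^k_{ij} = (1/2) g^{km} (∂_i g_{mj} + ∂_j g_{mi} - ∂_m g_{ij}); the metric is diagonal, so only the m = k term contributes.
Non-zero symbols (using the symmetry Γ^k_{ij} = Γ^k_{ji}):
Γ^θ_{φ φ} = (1/2) g^{θθ} (∂_φ g_{θφ} + ∂_φ g_{θφ} - ∂_θ g_{φφ}) = (1/2)(1)((0) + (0) - (sin(2*θ))) = -sin(2*θ)/2
Γ^φ_{θ φ} = (1/2) g^{φφ} (∂_θ g_{φφ} + ∂_φ g_{φθ} - ∂_φ g_{θφ}) = (1/2)(1/sin(θ)^2)((sin(2*θ)) + (0) - (0)) = 1/tan(θ)
All other Christoffel symbols are zero.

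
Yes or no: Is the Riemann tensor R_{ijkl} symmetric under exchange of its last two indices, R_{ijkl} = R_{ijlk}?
It is antisymmetric in the last pair: R_{ijkl} = -R_{ijlk}.
No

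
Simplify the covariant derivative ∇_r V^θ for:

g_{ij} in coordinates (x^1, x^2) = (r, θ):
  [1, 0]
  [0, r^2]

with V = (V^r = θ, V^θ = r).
Non-zero Christoffel symbols:
Γ^r_{θ θ} = -r
Γ^θ_{r θ} = 1/r
∇_r V^θ = ∂_r V^θ + Γ^θ_{r j} V^j
  = (1) + (0)(θ) + (1/r)(r)
  = 2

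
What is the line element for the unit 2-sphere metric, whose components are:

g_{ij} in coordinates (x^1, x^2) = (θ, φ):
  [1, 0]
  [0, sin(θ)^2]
ds^2 = g_{ij} dx^i dx^j; only the non-zero components contribute.
ds^2 = dθ^2 + sin(θ)^2 dφ^2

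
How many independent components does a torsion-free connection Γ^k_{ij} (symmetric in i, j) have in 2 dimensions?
Γ^k_{ij} has n choices for the upper index and n(n+1)/2 independent symmetric lower index pairs.
Total = 2 × 2×3/2 = 2 × 3 = 6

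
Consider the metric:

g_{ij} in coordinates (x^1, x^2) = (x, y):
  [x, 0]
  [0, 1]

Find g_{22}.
With x^1 = x, x^2 = y, g_{22} = g_{yy} is the row-2, column-2 entry of the matrix.
g_{22} = 1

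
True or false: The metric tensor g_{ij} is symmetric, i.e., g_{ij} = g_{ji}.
By definition the metric is a symmetric bilinear form, g_{ij} = g_{ji}.
True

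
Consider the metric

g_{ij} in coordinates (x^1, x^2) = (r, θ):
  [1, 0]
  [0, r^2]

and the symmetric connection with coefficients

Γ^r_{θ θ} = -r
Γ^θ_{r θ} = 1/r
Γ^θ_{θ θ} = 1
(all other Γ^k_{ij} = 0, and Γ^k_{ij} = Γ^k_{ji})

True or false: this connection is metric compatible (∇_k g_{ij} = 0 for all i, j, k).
Using ∇_k g_{ij} = ∂_k g_{ij} - Γ^m_{ki} g_{mj} - Γ^m_{kj} g_{im}:
∇_θ g_{θθ} = (0) - (r^2) - (r^2) = -2*r^2 ≠ 0
So the connection is not metric compatible (it is not the Levi-Civita connection).
False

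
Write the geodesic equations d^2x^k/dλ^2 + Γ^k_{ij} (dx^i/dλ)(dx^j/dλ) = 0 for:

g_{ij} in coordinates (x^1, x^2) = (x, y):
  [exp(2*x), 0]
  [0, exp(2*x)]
Geodesic equation: d^2x^k/dλ^2 + Γ^k_{ij} (dx^i/dλ)(dx^j/dλ) = 0.
Non-zero Christoffel symbols:
Γ^x_{x x} = 1
Γ^x_{y y} = -1
Γ^y_{x y} = 1
Substituting (the symmetric pair Γ^k_{ij}, Γ^k_{ji} combines into a factor 2):
d^2x/dλ^2 + (dx/dλ)^2 - (dy/dλ)^2 = 0
d^2y/dλ^2 + 2 (dx/dλ)(dy/dλ) = 0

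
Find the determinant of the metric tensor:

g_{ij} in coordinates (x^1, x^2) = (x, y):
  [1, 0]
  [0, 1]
For a 2×2 metric: det(g) = g_{11}·g_{22} - g_{12}·g_{21}
= (1)·(1) - (0)·(0)
= 1 - 0
det(g) = 1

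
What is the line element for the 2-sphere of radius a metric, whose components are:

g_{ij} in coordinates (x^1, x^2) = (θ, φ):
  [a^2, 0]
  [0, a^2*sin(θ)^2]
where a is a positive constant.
ds^2 = g_{ij} dx^i dx^j; only the non-zero components contribute.
ds^2 = a^2 dθ^2 + a^2*sin(θ)^2 dφ^2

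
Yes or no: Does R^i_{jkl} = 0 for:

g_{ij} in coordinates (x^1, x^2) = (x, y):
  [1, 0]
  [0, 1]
All metric components are constant, so every Christoffel symbol vanishes and R^i_{jkl} = 0.
Yes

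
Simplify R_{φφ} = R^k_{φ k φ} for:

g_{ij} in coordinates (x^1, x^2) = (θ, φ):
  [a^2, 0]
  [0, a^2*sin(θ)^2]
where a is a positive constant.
Non-zero Christoffel symbols (Γ^k_{ij} = Γ^k_{ji}):
Γ^θ_{φ φ} = -sin(2*θ)/2
Γ^φ_{θ φ} = 1/tan(θ)
R^θ_{φ θ φ} = ∂_θ Γ^θ_{φ φ} - ∂_φ Γ^θ_{φ θ} + Γ^θ_{θ m} Γ^m_{φ φ} - Γ^θ_{φ m} Γ^m_{φ θ}
  = (-cos(2*θ)) - (0) + (0) - (-cos(θ)^2) = sin(θ)^2
R^φ_{φ φ φ} = 0 (a repeated index in an antisymmetric pair)
R_{φφ} = R^θ_{φ θ φ} + R^φ_{φ φ φ} = (sin(θ)^2) + (0) = sin(θ)^2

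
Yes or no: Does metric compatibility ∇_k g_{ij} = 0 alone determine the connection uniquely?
One also needs vanishing torsion; metric compatibility plus torsion-freeness singles out the Levi-Civita connection.
No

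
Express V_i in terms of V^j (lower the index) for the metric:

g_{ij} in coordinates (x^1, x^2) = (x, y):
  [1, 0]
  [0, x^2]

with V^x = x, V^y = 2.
V_i = g_{ij} V^j:
V_x = (1)(x) + (0)(2) = x
V_y = (0)(x) + (x^2)(2) = 2*x^2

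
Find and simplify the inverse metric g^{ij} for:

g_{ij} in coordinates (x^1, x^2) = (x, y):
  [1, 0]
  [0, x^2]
The metric is diagonal, so g^{ij} is diagonal with entries 1/g_{ii}: diag(1, 1/(x^2)).
g^{ij}:
  [1, 0]
  [0, 1/x^2]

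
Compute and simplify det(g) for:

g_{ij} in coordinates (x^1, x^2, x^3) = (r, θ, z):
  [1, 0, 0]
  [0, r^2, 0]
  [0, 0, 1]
Diagonal metric: det(g) = g_{11}·g_{22}·g_{33}
= (1)·(r^2)·(1)
det(g) = r^2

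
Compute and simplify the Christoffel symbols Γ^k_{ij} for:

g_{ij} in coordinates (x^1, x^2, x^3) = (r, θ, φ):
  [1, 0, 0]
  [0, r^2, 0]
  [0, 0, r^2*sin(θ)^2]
Using Γ^k_{ij} = (1/2) g^{km} (∂_i g_{mj} + ∂_j g_{mi} - ∂_m g_{ij}); the metric is diagonal, so only the m = k term contributes.
Non-zero symbols (using the symmetry Γ^k_{ij} = Γ^k_{ji}):
Γ^r_{θ θ} = (1/2) g^{rr} (∂_θ g_{rθ} + ∂_θ g_{rθ} - ∂_r g_{θθ}) = (1/2)(1)((0) + (0) - (2*r)) = -r
Γ^r_{φ φ} = (1/2) g^{rr} (∂_φ g_{rφ} + ∂_φ g_{rφ} - ∂_r g_{φφ}) = (1/2)(1)((0) + (0) - (2*r*sin(θ)^2)) = -r*sin(θ)^2
Γ^θ_{r θ} = (1/2) g^{θθ} (∂_r g_{θθ} + ∂_θ g_{θr} - ∂_θ g_{rθ}) = (1/2)(1/r^2)((2*r) + (0) - (0)) = 1/r
Γ^θ_{φ φ} = (1/2) g^{θθ} (∂_φ g_{θφ} + ∂_φ g_{θφ} - ∂_θ g_{φφ}) = (1/2)(1/r^2)((0) + (0) - (r^2*sin(2*θ))) = -sin(2*θ)/2
Γ^φ_{r φ} = (1/2) g^{φφ} (∂_r g_{φφ} + ∂_φ g_{φr} - ∂_φ g_{rφ}) = (1/2)(1/(r^2*sin(θ)^2))((2*r*sin(θ)^2) + (0) - (0)) = 1/r
Γ^φ_{θ φ} = (1/2) g^{φφ} (∂_θ g_{φφ} + ∂_φ g_{φθ} - ∂_φ g_{θφ}) = (1/2)(1/(r^2*sin(θ)^2))((r^2*sin(2*θ)) + (0) - (0)) = 1/tan(θ)
All other Christoffel symbols are zero.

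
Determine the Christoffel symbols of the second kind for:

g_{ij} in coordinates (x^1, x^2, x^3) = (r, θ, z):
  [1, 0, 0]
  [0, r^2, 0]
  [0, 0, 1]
Using Γ^k_{ij} = (1/2) g^{km} (∂_i g_{mj} + ∂_j g_{mi} - ∂_m g_{ij}); the metric is diagonal, so only the m = k term contributes.
Non-zero symbols (using the symmetry Γ^k_{ij} = Γ^k_{ji}):
Γ^r_{θ θ} = (1/2) g^{rr} (∂_θ g_{rθ} + ∂_θ g_{rθ} - ∂_r g_{θθ}) = (1/2)(1)((0) + (0) - (2*r)) = -r
Γ^θ_{r θ} = (1/2) g^{θθ} (∂_r g_{θθ} + ∂_θ g_{θr} - ∂_θ g_{rθ}) = (1/2)(1/r^2)((2*r) + (0) - (0)) = 1/r
All other Christoffel symbols are zero.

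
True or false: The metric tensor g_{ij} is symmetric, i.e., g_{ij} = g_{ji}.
By definition the metric is a symmetric bilinear form, g_{ij} = g_{ji}.
True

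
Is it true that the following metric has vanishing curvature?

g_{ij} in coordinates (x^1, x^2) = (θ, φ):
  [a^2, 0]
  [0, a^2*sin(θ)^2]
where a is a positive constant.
Non-zero Christoffel symbols:
Γ^θ_{φ φ} = -sin(2*θ)/2
Γ^φ_{θ φ} = 1/tan(θ)
Ricci tensor: R_{θθ} = 1, R_{θφ} = 0, R_{φφ} = sin(θ)^2
The Ricci tensor is non-zero, so the Riemann tensor is non-zero: not flat.
No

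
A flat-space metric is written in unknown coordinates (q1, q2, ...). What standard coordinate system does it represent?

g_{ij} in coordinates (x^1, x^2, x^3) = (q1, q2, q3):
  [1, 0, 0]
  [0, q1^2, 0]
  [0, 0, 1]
The line element ds^2 = dq1^2 + q1^2 dq2^2 + dq3^2 is dr^2 + r^2 dθ^2 + dz^2 with q1 = r, q2 = θ, q3 = z.
cylindrical coordinates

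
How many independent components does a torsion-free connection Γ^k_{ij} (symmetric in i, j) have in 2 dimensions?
Γ^k_{ij} has n choices for the upper index and n(n+1)/2 independent symmetric lower index pairs.
Total = 2 × 2×3/2 = 2 × 3 = 6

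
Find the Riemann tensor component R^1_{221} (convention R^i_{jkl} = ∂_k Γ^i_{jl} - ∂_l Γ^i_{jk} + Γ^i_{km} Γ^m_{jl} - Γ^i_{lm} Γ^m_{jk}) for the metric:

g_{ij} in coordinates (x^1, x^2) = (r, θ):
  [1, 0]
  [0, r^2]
Non-zero Christoffel symbols (Γ^k_{ij} = Γ^k_{ji}):
Γ^r_{θ θ} = -r
Γ^θ_{r θ} = 1/r
R^r_{θ θ r} = ∂_θ Γ^r_{θ r} - ∂_r Γ^r_{θ θ} + Γ^r_{θ m} Γ^m_{θ r} - Γ^r_{r m} Γ^m_{θ θ}
  = (0) - (-1) + (-1) - (0) = 0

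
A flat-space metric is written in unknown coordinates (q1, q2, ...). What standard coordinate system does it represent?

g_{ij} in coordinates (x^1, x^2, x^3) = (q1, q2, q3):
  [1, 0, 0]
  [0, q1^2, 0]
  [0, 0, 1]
The line element ds^2 = dq1^2 + q1^2 dq2^2 + dq3^2 is dr^2 + r^2 dθ^2 + dz^2 with q1 = r, q2 = θ, q3 = z.
cylindrical coordinates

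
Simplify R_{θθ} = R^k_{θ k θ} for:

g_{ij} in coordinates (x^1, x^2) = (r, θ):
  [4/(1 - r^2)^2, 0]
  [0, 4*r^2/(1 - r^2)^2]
Non-zero Christoffel symbols (Γ^k_{ij} = Γ^k_{ji}):
Γ^r_{r r} = 2*r/(1 - r^2)
Γ^r_{θ θ} = (r^3 + r)/(r^2 - 1)
Γ^θ_{r θ} = (-r^2 - 1)/(r^3 - r)
R^r_{θ r θ} = ∂_r Γ^r_{θ θ} - ∂_θ Γ^r_{θ r} + Γ^r_{r m} Γ^m_{θ θ} - Γ^r_{θ m} Γ^m_{θ r}
  = ((r^4 - 4*r^2 - 1)/(r^2 - 1)^2) - (0) + (-2*r^2*(r^2 + 1)/(r^2 - 1)^2) - (-(r^2 + 1)^2/(r^2 - 1)^2) = -4*r^2/(r^2 - 1)^2
R^θ_{θ θ θ} = 0 (a repeated index in an antisymmetric pair)
R_{θθ} = R^r_{θ r θ} + R^θ_{θ θ θ} = (-4*r^2/(r^2 - 1)^2) + (0) = -4*r^2/(r^2 - 1)^2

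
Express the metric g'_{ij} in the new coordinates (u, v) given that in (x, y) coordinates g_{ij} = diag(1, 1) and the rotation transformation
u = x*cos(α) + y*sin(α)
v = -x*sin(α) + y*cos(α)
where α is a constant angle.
Invert the transformation: x = u*cos(α) - v*sin(α), y = u*sin(α) + v*cos(α)
g'_{ij} = (∂x^k/∂x'^i)(∂x^l/∂x'^j) g_{kl}; with g_{kl} = δ_{kl} this is Σ_k (∂x^k/∂x'^i)(∂x^k/∂x'^j).
Jacobian: ∂x/∂u = cos(α), ∂x/∂v = -sin(α), ∂y/∂u = sin(α), ∂y/∂v = cos(α)
g'_{uu} = (cos(α))(cos(α)) + (sin(α))(sin(α)) = 1
g'_{uv} = (cos(α))(-sin(α)) + (sin(α))(cos(α)) = 0
g'_{vv} = (-sin(α))(-sin(α)) + (cos(α))(cos(α)) = 1
g'_{ij} = diag(1, 1)
The Euclidean metric is invariant under rotations.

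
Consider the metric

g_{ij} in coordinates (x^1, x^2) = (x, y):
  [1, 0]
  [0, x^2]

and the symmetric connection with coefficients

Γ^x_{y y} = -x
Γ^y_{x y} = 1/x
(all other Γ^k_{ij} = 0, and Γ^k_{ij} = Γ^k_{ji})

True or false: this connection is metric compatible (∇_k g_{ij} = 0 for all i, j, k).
Using ∇_k g_{ij} = ∂_k g_{ij} - Γ^m_{ki} g_{mj} - Γ^m_{kj} g_{im}:
e.g. ∇_x g_{yy} = (2*x) - (x) - (x) = 0
Every component ∇_k g_{ij} vanishes: the connection is metric compatible.
True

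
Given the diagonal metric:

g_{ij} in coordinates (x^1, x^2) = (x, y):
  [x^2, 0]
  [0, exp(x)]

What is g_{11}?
With x^1 = x, x^2 = y, g_{11} = g_{xx} is the row-1, column-1 entry of the matrix.
g_{11} = x^2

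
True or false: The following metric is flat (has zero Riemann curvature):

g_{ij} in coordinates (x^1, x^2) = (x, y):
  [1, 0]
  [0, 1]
All metric components are constant, so every Christoffel symbol vanishes and R^i_{jkl} = 0.
True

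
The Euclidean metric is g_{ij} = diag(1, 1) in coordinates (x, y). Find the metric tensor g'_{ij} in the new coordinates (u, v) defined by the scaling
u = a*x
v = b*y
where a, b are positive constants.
Invert the transformation: x = u/a, y = v/b
g'_{ij} = (∂x^k/∂x'^i)(∂x^l/∂x'^j) g_{kl}; with g_{kl} = δ_{kl} this is Σ_k (∂x^k/∂x'^i)(∂x^k/∂x'^j).
Jacobian: ∂x/∂u = 1/a, ∂x/∂v = 0, ∂y/∂u = 0, ∂y/∂v = 1/b
g'_{uu} = (1/a)(1/a) + (0)(0) = 1/a^2
g'_{uv} = (1/a)(0) + (0)(1/b) = 0
g'_{vv} = (0)(0) + (1/b)(1/b) = 1/b^2
g'_{ij} = diag(1/a^2, 1/b^2)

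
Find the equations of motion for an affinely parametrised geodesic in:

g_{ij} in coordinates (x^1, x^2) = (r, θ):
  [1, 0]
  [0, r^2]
Geodesic equation: d^2x^k/dλ^2 + Γ^k_{ij} (dx^i/dλ)(dx^j/dλ) = 0.
Non-zero Christoffel symbols:
Γ^r_{θ θ} = -r
Γ^θ_{r θ} = 1/r
Substituting (the symmetric pair Γ^k_{ij}, Γ^k_{ji} combines into a factor 2):
d^2r/dλ^2 - r (dθ/dλ)^2 = 0
d^2θ/dλ^2 + (2/r) (dr/dλ)(dθ/dλ) = 0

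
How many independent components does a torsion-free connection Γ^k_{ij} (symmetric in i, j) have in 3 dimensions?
Γ^k_{ij} has n choices for the upper index and n(n+1)/2 independent symmetric lower index pairs.
Total = 3 × 3×4/2 = 3 × 6 = 18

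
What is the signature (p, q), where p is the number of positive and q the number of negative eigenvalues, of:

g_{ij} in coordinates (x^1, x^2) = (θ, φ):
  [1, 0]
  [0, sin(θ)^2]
The metric is diagonal, so its eigenvalues are the diagonal entries: 1, sin(θ)^2 (at a generic point, where coordinate-dependent entries are positive).
2 positive, 0 negative.
(2, 0) - Riemannian (positive definite)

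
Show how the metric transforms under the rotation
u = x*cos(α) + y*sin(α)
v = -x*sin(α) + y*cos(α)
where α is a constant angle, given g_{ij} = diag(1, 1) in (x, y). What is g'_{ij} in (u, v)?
Invert the transformation: x = u*cos(α) - v*sin(α), y = u*sin(α) + v*cos(α)
g'_{ij} = (∂x^k/∂x'^i)(∂x^l/∂x'^j) g_{kl}; with g_{kl} = δ_{kl} this is Σ_k (∂x^k/∂x'^i)(∂x^k/∂x'^j).
Jacobian: ∂x/∂u = cos(α), ∂x/∂v = -sin(α), ∂y/∂u = sin(α), ∂y/∂v = cos(α)
g'_{uu} = (cos(α))(cos(α)) + (sin(α))(sin(α)) = 1
g'_{uv} = (cos(α))(-sin(α)) + (sin(α))(cos(α)) = 0
g'_{vv} = (-sin(α))(-sin(α)) + (cos(α))(cos(α)) = 1
g'_{ij} = diag(1, 1)
The Euclidean metric is invariant under rotations.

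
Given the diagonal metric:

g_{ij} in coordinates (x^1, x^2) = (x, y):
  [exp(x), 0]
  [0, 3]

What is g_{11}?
With x^1 = x, x^2 = y, g_{11} = g_{xx} is the row-1, column-1 entry of the matrix.
g_{11} = exp(x)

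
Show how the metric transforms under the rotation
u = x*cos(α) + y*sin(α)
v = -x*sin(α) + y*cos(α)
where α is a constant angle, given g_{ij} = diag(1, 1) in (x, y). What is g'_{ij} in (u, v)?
Invert the transformation: x = u*cos(α) - v*sin(α), y = u*sin(α) + v*cos(α)
g'_{ij} = (∂x^k/∂x'^i)(∂x^l/∂x'^j) g_{kl}; with g_{kl} = δ_{kl} this is Σ_k (∂x^k/∂x'^i)(∂x^k/∂x'^j).
Jacobian: ∂x/∂u = cos(α), ∂x/∂v = -sin(α), ∂y/∂u = sin(α), ∂y/∂v = cos(α)
g'_{uu} = (cos(α))(cos(α)) + (sin(α))(sin(α)) = 1
g'_{uv} = (cos(α))(-sin(α)) + (sin(α))(cos(α)) = 0
g'_{vv} = (-sin(α))(-sin(α)) + (cos(α))(cos(α)) = 1
g'_{ij} = diag(1, 1)
The Euclidean metric is invariant under rotations.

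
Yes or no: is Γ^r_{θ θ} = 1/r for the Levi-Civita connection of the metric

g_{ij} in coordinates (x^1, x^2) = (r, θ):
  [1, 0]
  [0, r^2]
Γ^r_{θ θ} = (1/2) g^{rr} (∂_θ g_{rθ} + ∂_θ g_{rθ} - ∂_r g_{θθ}) = (1/2)(1)((0) + (0) - (2*r)) = -r
This differs from the proposed value 1/r.
No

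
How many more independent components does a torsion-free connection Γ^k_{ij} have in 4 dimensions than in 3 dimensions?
Independent components in n dimensions: n × n(n+1)/2 = n^2(n+1)/2.
4D: 4 × 10 = 40
3D: 3 × 6 = 18
Difference = 40 - 18 = 22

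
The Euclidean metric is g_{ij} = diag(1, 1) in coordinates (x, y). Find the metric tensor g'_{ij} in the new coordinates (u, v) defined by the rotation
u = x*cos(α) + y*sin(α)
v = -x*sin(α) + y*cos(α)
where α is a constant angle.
Invert the transformation: x = u*cos(α) - v*sin(α), y = u*sin(α) + v*cos(α)
g'_{ij} = (∂x^k/∂x'^i)(∂x^l/∂x'^j) g_{kl}; with g_{kl} = δ_{kl} this is Σ_k (∂x^k/∂x'^i)(∂x^k/∂x'^j).
Jacobian: ∂x/∂u = cos(α), ∂x/∂v = -sin(α), ∂y/∂u = sin(α), ∂y/∂v = cos(α)
g'_{uu} = (cos(α))(cos(α)) + (sin(α))(sin(α)) = 1
g'_{uv} = (cos(α))(-sin(α)) + (sin(α))(cos(α)) = 0
g'_{vv} = (-sin(α))(-sin(α)) + (cos(α))(cos(α)) = 1
g'_{ij} = diag(1, 1)
The Euclidean metric is invariant under rotations.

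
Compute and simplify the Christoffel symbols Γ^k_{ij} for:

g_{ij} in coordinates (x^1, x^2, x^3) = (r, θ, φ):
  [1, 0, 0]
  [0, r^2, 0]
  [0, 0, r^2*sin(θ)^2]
Using Γ^k_{ij} = (1/2) g^{km} (∂_i g_{mj} + ∂_j g_{mi} - ∂_m g_{ij}); the metric is diagonal, so only the m = k term contributes.
Non-zero symbols (using the symmetry Γ^k_{ij} = Γ^k_{ji}):
Γ^r_{θ θ} = (1/2) g^{rr} (∂_θ g_{rθ} + ∂_θ g_{rθ} - ∂_r g_{θθ}) = (1/2)(1)((0) + (0) - (2*r)) = -r
Γ^r_{φ φ} = (1/2) g^{rr} (∂_φ g_{rφ} + ∂_φ g_{rφ} - ∂_r g_{φφ}) = (1/2)(1)((0) + (0) - (2*r*sin(θ)^2)) = -r*sin(θ)^2
Γ^θ_{r θ} = (1/2) g^{θθ} (∂_r g_{θθ} + ∂_θ g_{θr} - ∂_θ g_{rθ}) = (1/2)(1/r^2)((2*r) + (0) - (0)) = 1/r
Γ^θ_{φ φ} = (1/2) g^{θθ} (∂_φ g_{θφ} + ∂_φ g_{θφ} - ∂_θ g_{φφ}) = (1/2)(1/r^2)((0) + (0) - (r^2*sin(2*θ))) = -sin(2*θ)/2
Γ^φ_{r φ} = (1/2) g^{φφ} (∂_r g_{φφ} + ∂_φ g_{φr} - ∂_φ g_{rφ}) = (1/2)(1/(r^2*sin(θ)^2))((2*r*sin(θ)^2) + (0) - (0)) = 1/r
Γ^φ_{θ φ} = (1/2) g^{φφ} (∂_θ g_{φφ} + ∂_φ g_{φθ} - ∂_φ g_{θφ}) = (1/2)(1/(r^2*sin(θ)^2))((r^2*sin(2*θ)) + (0) - (0)) = 1/tan(θ)
All other Christoffel symbols are zero.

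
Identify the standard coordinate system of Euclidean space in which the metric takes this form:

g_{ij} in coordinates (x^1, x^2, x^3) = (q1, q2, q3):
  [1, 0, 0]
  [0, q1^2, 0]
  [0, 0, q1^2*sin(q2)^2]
The line element ds^2 = dq1^2 + q1^2 dq2^2 + q1^2 sin(q2)^2 dq3^2 is dr^2 + r^2 dθ^2 + r^2 sin(θ)^2 dφ^2 with q1 = r, q2 = θ, q3 = φ.
spherical coordinates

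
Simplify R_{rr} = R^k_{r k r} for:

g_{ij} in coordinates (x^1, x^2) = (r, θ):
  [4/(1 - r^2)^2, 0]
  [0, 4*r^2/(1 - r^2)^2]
Non-zero Christoffel symbols (Γ^k_{ij} = Γ^k_{ji}):
Γ^r_{r r} = 2*r/(1 - r^2)
Γ^r_{θ θ} = (r^3 + r)/(r^2 - 1)
Γ^θ_{r θ} = (-r^2 - 1)/(r^3 - r)
R^r_{r r r} = 0 (a repeated index in an antisymmetric pair)
R^θ_{r θ r} = ∂_θ Γ^θ_{r r} - ∂_r Γ^θ_{r θ} + Γ^θ_{θ m} Γ^m_{r r} - Γ^θ_{r m} Γ^m_{r θ}
  = (0) - ((r^4 + 4*r^2 - 1)/(r^3 - r)^2) + (2*(r^2 + 1)/(r^2 - 1)^2) - ((r^2 + 1)^2/(r^3 - r)^2) = -4/(r^2 - 1)^2
R_{rr} = R^r_{r r r} + R^θ_{r θ r} = (0) + (-4/(r^2 - 1)^2) = -4/(r^2 - 1)^2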